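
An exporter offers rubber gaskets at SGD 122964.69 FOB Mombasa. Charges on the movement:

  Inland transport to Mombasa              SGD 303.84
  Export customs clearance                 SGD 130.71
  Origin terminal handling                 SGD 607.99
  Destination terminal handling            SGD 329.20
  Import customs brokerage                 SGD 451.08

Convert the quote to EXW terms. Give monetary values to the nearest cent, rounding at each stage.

Not relevant to the conversion: brokerage, destination terminal — on the buyer under both terms; not part of either seller's price.
From FOB to EXW, the seller no longer bears: inland to port, export clearance, origin terminal.
EXW price = 122964.69 − 303.84 − 130.71 − 607.99 = 121922.15

EXW price: SGD 121922.15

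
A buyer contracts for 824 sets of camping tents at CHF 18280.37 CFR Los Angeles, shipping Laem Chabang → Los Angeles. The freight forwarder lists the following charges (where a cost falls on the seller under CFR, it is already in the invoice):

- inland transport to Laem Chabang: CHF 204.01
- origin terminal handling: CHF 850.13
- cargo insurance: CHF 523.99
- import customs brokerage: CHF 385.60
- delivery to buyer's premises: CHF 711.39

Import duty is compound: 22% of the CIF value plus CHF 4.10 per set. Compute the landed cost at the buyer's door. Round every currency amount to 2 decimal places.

CFR: the seller pays costs through ocean freight to the destination port, but not insurance.
Already in the invoice (seller's account under CFR): inland to port, origin terminal — exclude.
CIF value = CFR price + insurance = 18280.37 + 523.99 = 18804.36
Ad valorem component: 18804.36 × 22% = 4136.96
Specific component: 824 × 4.10 = 3378.40
Import duty = 4136.96 + 3378.40 = 7515.36
Buyer bears: insurance 523.99 + brokerage 385.60 + delivery 711.39 + duty 7515.36 = 9136.34
Landed cost = invoice 18280.37 + 9136.34 = 27416.71

Total landed cost: CHF 27416.71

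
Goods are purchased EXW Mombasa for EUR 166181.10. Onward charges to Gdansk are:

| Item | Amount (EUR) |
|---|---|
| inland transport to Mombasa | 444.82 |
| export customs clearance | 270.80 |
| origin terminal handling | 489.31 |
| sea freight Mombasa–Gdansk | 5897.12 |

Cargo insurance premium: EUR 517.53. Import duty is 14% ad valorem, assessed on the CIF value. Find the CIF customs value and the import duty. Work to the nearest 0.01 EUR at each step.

CIF value: EUR 173800.68; import duty: EUR 24332.10

CIF = EXW price + pre-shipment costs + freight + insurance
CIF = 166181.10 + 444.82 + 270.80 + 489.31 + 5897.12 + 517.53 = 173800.68
Import duty = 173800.68 × 14% = 24332.10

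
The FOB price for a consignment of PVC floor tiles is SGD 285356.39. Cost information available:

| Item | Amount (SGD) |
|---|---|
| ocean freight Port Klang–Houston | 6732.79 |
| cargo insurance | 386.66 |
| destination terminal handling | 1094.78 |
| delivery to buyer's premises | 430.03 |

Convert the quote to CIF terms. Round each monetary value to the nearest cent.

Not relevant to the conversion: delivery, destination terminal — on the buyer under both terms; not part of either seller's price.
From FOB to CIF, the seller additionally bears: freight, insurance.
CIF price = 285356.39 + 6732.79 + 386.66 = 292475.84

CIF price: SGD 292475.84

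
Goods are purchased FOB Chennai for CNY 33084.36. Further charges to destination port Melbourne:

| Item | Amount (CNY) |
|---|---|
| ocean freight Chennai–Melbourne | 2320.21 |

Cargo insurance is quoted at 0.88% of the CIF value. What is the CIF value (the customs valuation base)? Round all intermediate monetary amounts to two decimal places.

CIF value: CNY 35718.90

Let C be the CIF value. C = FOB price + freight + 0.88% × C
C − 0.88% × C = 33084.36 + 2320.21
0.9912 × C = 35404.57
C = 35404.57 / 0.9912 = 35718.90
Insurance premium = 0.88% × 35718.90 = 314.33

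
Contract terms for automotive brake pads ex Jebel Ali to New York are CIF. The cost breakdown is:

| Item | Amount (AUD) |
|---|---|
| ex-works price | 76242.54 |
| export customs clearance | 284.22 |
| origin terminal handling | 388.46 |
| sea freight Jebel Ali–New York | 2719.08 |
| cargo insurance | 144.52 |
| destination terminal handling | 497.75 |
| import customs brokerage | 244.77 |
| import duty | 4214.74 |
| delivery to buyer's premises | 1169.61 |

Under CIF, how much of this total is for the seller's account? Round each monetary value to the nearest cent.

CIF: the seller pays costs through ocean freight and marine insurance to the destination port.
Seller's account: goods 76242.54 + export clearance 284.22 + origin terminal 388.46 + freight 2719.08 + insurance 144.52 = 79778.82
Buyer's account: destination terminal 497.75 + brokerage 244.77 + duty 4214.74 + delivery 1169.61 = 6126.87

Seller's account: AUD 79778.82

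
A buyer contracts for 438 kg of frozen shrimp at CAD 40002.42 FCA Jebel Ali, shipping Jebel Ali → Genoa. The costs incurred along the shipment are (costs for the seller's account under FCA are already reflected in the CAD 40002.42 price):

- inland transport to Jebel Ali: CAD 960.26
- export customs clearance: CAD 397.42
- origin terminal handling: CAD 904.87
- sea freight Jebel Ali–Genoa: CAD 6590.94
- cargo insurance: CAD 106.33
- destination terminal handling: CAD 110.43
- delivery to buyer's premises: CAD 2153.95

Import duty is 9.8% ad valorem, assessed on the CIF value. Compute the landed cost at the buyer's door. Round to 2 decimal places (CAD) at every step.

Total landed cost: CAD 54534.19

FCA: the seller delivers export-cleared goods to the carrier; the buyer bears costs from that point.
Already in the invoice (seller's account under FCA): inland to port, export clearance — exclude.
CIF value = FCA price + origin terminal + freight + insurance = 40002.42 + 904.87 + 6590.94 + 106.33 = 47604.56
Import duty = 47604.56 × 9.8% = 4665.25
Buyer bears: origin terminal 904.87 + freight 6590.94 + insurance 106.33 + destination terminal 110.43 + delivery 2153.95 + duty 4665.25 = 14531.77
Landed cost = invoice 40002.42 + 14531.77 = 54534.19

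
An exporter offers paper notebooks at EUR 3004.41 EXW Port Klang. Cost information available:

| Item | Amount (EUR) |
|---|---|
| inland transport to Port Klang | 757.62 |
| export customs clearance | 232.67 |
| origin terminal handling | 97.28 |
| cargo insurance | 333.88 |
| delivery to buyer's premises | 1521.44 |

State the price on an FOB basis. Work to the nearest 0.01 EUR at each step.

FOB price: EUR 4091.98

Not relevant to the conversion: insurance, delivery — on the buyer under both terms; not part of either seller's price.
From EXW to FOB, the seller additionally bears: inland to port, export clearance, origin terminal.
FOB price = 3004.41 + 757.62 + 232.67 + 97.28 = 4091.98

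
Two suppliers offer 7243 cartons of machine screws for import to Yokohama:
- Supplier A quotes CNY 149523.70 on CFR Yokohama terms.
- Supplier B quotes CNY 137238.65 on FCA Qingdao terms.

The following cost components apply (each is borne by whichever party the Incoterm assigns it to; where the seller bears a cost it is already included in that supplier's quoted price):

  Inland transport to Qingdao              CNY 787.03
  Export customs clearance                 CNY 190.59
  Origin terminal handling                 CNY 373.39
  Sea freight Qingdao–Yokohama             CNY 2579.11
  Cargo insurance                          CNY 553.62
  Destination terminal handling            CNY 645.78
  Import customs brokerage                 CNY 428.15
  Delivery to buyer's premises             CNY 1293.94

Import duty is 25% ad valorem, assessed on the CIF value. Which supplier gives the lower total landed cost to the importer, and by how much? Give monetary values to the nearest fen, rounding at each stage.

Supplier A (CFR):
CIF value = CFR price + insurance = 149523.70 + 553.62 = 150077.32
Import duty = 150077.32 × 25% = 37519.33
Buyer bears (A): 553.62 + 645.78 + 428.15 + 1293.94 = 2921.49
Landed cost (A) = invoice 149523.70 + 2921.49 + duty 37519.33 = 189964.52
Supplier B (FCA):
CIF value = FCA price + origin terminal + freight + insurance = 137238.65 + 373.39 + 2579.11 + 553.62 = 140744.77
Import duty = 140744.77 × 25% = 35186.19
Buyer bears (B): 373.39 + 2579.11 + 553.62 + 645.78 + 428.15 + 1293.94 = 5873.99
Landed cost (B) = invoice 137238.65 + 5873.99 + duty 35186.19 = 178298.83
Difference = |189964.52 − 178298.83| = 11665.69

Supplier B is cheaper by CNY 11665.69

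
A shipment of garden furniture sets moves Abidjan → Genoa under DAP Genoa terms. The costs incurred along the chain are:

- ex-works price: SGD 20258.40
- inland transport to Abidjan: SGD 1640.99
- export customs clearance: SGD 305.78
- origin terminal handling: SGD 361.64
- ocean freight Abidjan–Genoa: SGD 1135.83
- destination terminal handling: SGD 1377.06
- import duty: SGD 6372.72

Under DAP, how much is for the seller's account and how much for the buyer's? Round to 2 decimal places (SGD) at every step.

DAP: the seller bears all costs to the named destination except import duty and clearance.
Seller's account: goods 20258.40 + inland to port 1640.99 + export clearance 305.78 + origin terminal 361.64 + freight 1135.83 + destination terminal 1377.06 = 25079.70
Buyer's account: duty 6372.72 = 6372.72

Seller: SGD 25079.70; buyer: SGD 6372.72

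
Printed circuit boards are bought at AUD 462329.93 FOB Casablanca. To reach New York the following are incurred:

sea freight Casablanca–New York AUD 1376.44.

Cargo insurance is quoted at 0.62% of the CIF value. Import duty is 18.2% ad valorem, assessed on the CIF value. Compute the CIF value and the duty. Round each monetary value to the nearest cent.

CIF value: AUD 466599.29; import duty: AUD 84921.07

Let C be the CIF value. C = FOB price + freight + 0.62% × C
C − 0.62% × C = 462329.93 + 1376.44
0.9938 × C = 463706.37
C = 463706.37 / 0.9938 = 466599.29
Insurance premium = 0.62% × 466599.29 = 2892.92
Import duty = 466599.29 × 18.2% = 84921.07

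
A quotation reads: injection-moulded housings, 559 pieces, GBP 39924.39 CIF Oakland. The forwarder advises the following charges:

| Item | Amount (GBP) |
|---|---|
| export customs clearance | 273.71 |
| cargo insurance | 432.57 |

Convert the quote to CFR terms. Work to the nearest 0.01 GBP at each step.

Not relevant to the conversion: export clearance — on the seller under both CIF and CFR; already in the CIF price and stays in the CFR price.
From CIF to CFR, the seller no longer bears: insurance.
CFR price = 39924.39 − 432.57 = 39491.82

CFR price: GBP 39491.82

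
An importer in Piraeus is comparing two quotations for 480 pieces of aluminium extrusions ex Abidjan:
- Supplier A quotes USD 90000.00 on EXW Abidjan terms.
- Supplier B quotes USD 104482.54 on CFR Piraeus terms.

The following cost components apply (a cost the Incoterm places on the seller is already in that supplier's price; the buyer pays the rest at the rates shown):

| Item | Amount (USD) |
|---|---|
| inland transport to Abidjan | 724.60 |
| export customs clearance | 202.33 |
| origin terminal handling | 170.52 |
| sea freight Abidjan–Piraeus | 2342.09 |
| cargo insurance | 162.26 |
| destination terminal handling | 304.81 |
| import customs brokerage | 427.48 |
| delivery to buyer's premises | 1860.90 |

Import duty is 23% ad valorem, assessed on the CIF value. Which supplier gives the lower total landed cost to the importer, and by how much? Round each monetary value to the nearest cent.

Supplier A is cheaper by USD 13582.89

Supplier A (EXW):
CIF value = EXW price + inland to port + export clearance + origin terminal + freight + insurance = 90000.00 + 724.60 + 202.33 + 170.52 + 2342.09 + 162.26 = 93601.80
Import duty = 93601.80 × 23% = 21528.41
Buyer bears (A): 724.60 + 202.33 + 170.52 + 2342.09 + 162.26 + 304.81 + 427.48 + 1860.90 = 6194.99
Landed cost (A) = invoice 90000.00 + 6194.99 + duty 21528.41 = 117723.40
Supplier B (CFR):
CIF value = CFR price + insurance = 104482.54 + 162.26 = 104644.80
Import duty = 104644.80 × 23% = 24068.30
Buyer bears (B): 162.26 + 304.81 + 427.48 + 1860.90 = 2755.45
Landed cost (B) = invoice 104482.54 + 2755.45 + duty 24068.30 = 131306.29
Difference = |117723.40 − 131306.29| = 13582.89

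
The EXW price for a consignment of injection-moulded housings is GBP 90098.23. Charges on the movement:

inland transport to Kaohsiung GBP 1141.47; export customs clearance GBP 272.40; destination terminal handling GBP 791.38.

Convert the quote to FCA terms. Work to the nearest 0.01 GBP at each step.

Not relevant to the conversion: destination terminal — on the buyer under both terms; not part of either seller's price.
From EXW to FCA, the seller additionally bears: inland to port, export clearance.
FCA price = 90098.23 + 1141.47 + 272.40 = 91512.10

FCA price: GBP 91512.10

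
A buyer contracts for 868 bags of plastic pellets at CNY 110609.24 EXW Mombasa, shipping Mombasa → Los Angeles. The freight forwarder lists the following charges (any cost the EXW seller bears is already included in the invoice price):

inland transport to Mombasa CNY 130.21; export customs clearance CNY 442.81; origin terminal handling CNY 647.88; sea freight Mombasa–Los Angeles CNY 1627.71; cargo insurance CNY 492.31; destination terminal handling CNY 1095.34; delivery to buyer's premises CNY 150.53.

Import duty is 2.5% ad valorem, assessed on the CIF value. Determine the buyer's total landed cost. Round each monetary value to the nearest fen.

Total landed cost: CNY 118044.78

EXW: the seller makes goods available at their premises; the buyer bears all onward costs.
CIF value = EXW price + inland to port + export clearance + origin terminal + freight + insurance = 110609.24 + 130.21 + 442.81 + 647.88 + 1627.71 + 492.31 = 113950.16
Import duty = 113950.16 × 2.5% = 2848.75
Buyer bears: inland to port 130.21 + export clearance 442.81 + origin terminal 647.88 + freight 1627.71 + insurance 492.31 + destination terminal 1095.34 + delivery 150.53 + duty 2848.75 = 7435.54
Landed cost = invoice 110609.24 + 7435.54 = 118044.78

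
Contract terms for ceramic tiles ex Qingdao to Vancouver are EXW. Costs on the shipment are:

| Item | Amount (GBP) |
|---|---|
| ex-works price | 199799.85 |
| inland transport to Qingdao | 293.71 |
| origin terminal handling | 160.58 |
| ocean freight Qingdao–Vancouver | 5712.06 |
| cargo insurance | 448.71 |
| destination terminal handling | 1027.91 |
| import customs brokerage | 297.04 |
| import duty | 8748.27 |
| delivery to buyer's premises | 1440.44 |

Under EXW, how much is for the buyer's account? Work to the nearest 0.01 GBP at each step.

Buyer's account: GBP 18128.72

EXW: the seller makes goods available at their premises; the buyer bears all onward costs.
Seller's account: goods 199799.85 = 199799.85
Buyer's account: inland to port 293.71 + origin terminal 160.58 + freight 5712.06 + insurance 448.71 + destination terminal 1027.91 + brokerage 297.04 + duty 8748.27 + delivery 1440.44 = 18128.72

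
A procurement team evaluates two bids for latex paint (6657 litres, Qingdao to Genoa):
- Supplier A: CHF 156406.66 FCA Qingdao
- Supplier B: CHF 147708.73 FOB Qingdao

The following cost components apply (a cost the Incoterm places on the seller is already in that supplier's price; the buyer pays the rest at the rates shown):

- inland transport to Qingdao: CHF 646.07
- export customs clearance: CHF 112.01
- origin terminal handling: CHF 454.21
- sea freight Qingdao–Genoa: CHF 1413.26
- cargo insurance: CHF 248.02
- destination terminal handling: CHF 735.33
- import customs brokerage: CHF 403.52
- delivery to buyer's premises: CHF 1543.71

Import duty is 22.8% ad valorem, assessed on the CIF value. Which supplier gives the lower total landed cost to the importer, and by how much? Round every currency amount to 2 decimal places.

Supplier A (FCA):
CIF value = FCA price + origin terminal + freight + insurance = 156406.66 + 454.21 + 1413.26 + 248.02 = 158522.15
Import duty = 158522.15 × 22.8% = 36143.05
Buyer bears (A): 454.21 + 1413.26 + 248.02 + 735.33 + 403.52 + 1543.71 = 4798.05
Landed cost (A) = invoice 156406.66 + 4798.05 + duty 36143.05 = 197347.76
Supplier B (FOB):
CIF value = FOB price + freight + insurance = 147708.73 + 1413.26 + 248.02 = 149370.01
Import duty = 149370.01 × 22.8% = 34056.36
Buyer bears (B): 1413.26 + 248.02 + 735.33 + 403.52 + 1543.71 = 4343.84
Landed cost (B) = invoice 147708.73 + 4343.84 + duty 34056.36 = 186108.93
Difference = |197347.76 − 186108.93| = 11238.83

Supplier B is cheaper by CHF 11238.83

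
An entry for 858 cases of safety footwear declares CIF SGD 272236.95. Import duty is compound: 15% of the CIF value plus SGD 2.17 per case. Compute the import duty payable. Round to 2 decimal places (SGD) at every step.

Ad valorem component: 272236.95 × 15% = 40835.54
Specific component: 858 × 2.17 = 1861.86
Import duty = 40835.54 + 1861.86 = 42697.40

Import duty: SGD 42697.40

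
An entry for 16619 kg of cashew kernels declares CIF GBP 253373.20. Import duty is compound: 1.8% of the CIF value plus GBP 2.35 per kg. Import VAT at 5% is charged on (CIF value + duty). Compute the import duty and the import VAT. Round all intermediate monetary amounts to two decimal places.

Import duty: GBP 43615.37; import VAT: GBP 14849.43

Ad valorem component: 253373.20 × 1.8% = 4560.72
Specific component: 16619 × 2.35 = 39054.65
Import duty = 4560.72 + 39054.65 = 43615.37
VAT base = CIF + duty = 253373.20 + 43615.37 = 296988.57
Import VAT = 296988.57 × 5% = 14849.43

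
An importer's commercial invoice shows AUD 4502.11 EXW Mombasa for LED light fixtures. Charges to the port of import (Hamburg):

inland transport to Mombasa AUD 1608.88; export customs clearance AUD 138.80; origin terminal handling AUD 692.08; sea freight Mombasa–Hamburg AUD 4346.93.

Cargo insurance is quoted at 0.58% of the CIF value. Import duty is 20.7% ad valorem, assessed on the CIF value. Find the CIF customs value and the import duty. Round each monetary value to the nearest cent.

Let C be the CIF value. C = EXW price + pre-shipment costs + freight + 0.58% × C
C − 0.58% × C = 4502.11 + 1608.88 + 138.80 + 692.08 + 4346.93
0.9942 × C = 11288.80
C = 11288.80 / 0.9942 = 11354.66
Insurance premium = 0.58% × 11354.66 = 65.86
Import duty = 11354.66 × 20.7% = 2350.41

CIF value: AUD 11354.66; import duty: AUD 2350.41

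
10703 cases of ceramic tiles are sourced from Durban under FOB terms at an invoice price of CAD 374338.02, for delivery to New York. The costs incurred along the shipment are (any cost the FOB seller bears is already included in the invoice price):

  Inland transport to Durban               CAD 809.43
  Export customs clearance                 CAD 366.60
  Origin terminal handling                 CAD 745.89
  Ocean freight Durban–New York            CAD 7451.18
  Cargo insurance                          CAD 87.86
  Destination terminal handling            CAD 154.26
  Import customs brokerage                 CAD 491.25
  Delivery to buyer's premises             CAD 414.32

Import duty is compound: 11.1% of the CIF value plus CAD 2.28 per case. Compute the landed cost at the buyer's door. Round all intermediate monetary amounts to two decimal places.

FOB: the seller bears costs until goods are on board at the origin port; the buyer bears freight, insurance and all costs thereafter.
Already in the invoice (seller's account under FOB): inland to port, export clearance, origin terminal — exclude.
CIF value = FOB price + freight + insurance = 374338.02 + 7451.18 + 87.86 = 381877.06
Ad valorem component: 381877.06 × 11.1% = 42388.35
Specific component: 10703 × 2.28 = 24402.84
Import duty = 42388.35 + 24402.84 = 66791.19
Buyer bears: freight 7451.18 + insurance 87.86 + destination terminal 154.26 + brokerage 491.25 + delivery 414.32 + duty 66791.19 = 75390.06
Landed cost = invoice 374338.02 + 75390.06 = 449728.08

Total landed cost: CAD 449728.08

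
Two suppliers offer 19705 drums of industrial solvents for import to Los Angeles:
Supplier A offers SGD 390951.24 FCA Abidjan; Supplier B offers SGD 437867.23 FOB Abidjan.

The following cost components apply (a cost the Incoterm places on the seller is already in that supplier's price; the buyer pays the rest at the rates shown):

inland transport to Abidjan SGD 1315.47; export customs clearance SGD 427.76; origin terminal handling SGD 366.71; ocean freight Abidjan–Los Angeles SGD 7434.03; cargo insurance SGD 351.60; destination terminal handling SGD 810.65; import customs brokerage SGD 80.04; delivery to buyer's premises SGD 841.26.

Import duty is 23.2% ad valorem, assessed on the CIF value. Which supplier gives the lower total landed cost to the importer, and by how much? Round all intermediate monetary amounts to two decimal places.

Supplier A (FCA):
CIF value = FCA price + origin terminal + freight + insurance = 390951.24 + 366.71 + 7434.03 + 351.60 = 399103.58
Import duty = 399103.58 × 23.2% = 92592.03
Buyer bears (A): 366.71 + 7434.03 + 351.60 + 810.65 + 80.04 + 841.26 = 9884.29
Landed cost (A) = invoice 390951.24 + 9884.29 + duty 92592.03 = 493427.56
Supplier B (FOB):
CIF value = FOB price + freight + insurance = 437867.23 + 7434.03 + 351.60 = 445652.86
Import duty = 445652.86 × 23.2% = 103391.46
Buyer bears (B): 7434.03 + 351.60 + 810.65 + 80.04 + 841.26 = 9517.58
Landed cost (B) = invoice 437867.23 + 9517.58 + duty 103391.46 = 550776.27
Difference = |493427.56 − 550776.27| = 57348.71

Supplier A is cheaper by SGD 57348.71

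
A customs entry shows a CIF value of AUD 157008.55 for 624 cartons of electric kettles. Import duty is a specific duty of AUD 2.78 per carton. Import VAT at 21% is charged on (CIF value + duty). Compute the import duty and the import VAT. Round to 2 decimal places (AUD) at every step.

Import duty = 624 × 2.78 = 1734.72
VAT base = CIF + duty = 157008.55 + 1734.72 = 158743.27
Import VAT = 158743.27 × 21% = 33336.09

Import duty: AUD 1734.72; import VAT: AUD 33336.09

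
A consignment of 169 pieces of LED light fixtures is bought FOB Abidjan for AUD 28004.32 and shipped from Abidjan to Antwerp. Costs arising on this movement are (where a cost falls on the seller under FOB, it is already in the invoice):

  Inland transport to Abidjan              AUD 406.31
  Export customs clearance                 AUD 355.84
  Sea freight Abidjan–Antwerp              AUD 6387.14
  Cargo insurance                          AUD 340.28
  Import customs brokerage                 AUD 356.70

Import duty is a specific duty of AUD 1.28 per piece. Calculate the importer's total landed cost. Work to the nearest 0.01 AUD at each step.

Total landed cost: AUD 35304.76

FOB: the seller bears costs until goods are on board at the origin port; the buyer bears freight, insurance and all costs thereafter.
Already in the invoice (seller's account under FOB): inland to port, export clearance — exclude.
CIF value = FOB price + freight + insurance = 28004.32 + 6387.14 + 340.28 = 34731.74
Import duty = 169 × 1.28 = 216.32
Buyer bears: freight 6387.14 + insurance 340.28 + brokerage 356.70 + duty 216.32 = 7300.44
Landed cost = invoice 28004.32 + 7300.44 = 35304.76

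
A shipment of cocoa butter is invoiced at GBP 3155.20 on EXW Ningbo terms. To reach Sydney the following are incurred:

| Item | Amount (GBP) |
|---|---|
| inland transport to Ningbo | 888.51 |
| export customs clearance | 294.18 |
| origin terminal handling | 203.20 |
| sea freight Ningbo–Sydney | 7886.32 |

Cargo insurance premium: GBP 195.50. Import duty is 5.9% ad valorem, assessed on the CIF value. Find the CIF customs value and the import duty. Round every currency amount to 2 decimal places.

CIF value: GBP 12622.91; import duty: GBP 744.75

CIF = EXW price + pre-shipment costs + freight + insurance
CIF = 3155.20 + 888.51 + 294.18 + 203.20 + 7886.32 + 195.50 = 12622.91
Import duty = 12622.91 × 5.9% = 744.75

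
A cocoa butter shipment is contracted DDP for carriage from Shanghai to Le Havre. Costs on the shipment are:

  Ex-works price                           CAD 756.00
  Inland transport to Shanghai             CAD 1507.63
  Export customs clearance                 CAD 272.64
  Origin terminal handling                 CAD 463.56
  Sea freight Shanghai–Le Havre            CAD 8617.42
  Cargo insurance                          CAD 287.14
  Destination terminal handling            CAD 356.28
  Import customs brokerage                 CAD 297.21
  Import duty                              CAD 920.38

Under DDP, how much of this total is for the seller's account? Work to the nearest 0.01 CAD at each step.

Seller's account: CAD 13478.26

DDP: the seller bears all costs including import duty.
Seller's account: goods 756.00 + inland to port 1507.63 + export clearance 272.64 + origin terminal 463.56 + freight 8617.42 + insurance 287.14 + destination terminal 356.28 + brokerage 297.21 + duty 920.38 = 13478.26
Buyer's account: 0.00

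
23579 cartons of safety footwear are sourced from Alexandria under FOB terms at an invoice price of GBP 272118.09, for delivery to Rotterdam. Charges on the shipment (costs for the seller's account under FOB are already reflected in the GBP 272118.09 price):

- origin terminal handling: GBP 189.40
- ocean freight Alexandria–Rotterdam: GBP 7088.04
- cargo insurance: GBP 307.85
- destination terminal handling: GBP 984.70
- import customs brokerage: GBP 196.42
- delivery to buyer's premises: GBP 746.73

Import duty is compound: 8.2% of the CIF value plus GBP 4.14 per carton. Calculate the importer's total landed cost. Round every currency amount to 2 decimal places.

FOB: the seller bears costs until goods are on board at the origin port; the buyer bears freight, insurance and all costs thereafter.
Already in the invoice (seller's account under FOB): origin terminal — exclude.
CIF value = FOB price + freight + insurance = 272118.09 + 7088.04 + 307.85 = 279513.98
Ad valorem component: 279513.98 × 8.2% = 22920.15
Specific component: 23579 × 4.14 = 97617.06
Import duty = 22920.15 + 97617.06 = 120537.21
Buyer bears: freight 7088.04 + insurance 307.85 + destination terminal 984.70 + brokerage 196.42 + delivery 746.73 + duty 120537.21 = 129860.95
Landed cost = invoice 272118.09 + 129860.95 = 401979.04

Total landed cost: GBP 401979.04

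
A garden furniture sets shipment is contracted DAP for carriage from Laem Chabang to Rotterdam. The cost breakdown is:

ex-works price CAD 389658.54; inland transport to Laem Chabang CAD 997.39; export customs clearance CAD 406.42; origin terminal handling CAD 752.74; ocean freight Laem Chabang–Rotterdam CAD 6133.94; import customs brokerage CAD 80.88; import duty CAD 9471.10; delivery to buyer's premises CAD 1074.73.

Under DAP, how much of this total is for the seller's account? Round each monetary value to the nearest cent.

DAP: the seller bears all costs to the named destination except import duty and clearance.
Seller's account: goods 389658.54 + inland to port 997.39 + export clearance 406.42 + origin terminal 752.74 + freight 6133.94 + delivery 1074.73 = 399023.76
Buyer's account: brokerage 80.88 + duty 9471.10 = 9551.98

Seller's account: CAD 399023.76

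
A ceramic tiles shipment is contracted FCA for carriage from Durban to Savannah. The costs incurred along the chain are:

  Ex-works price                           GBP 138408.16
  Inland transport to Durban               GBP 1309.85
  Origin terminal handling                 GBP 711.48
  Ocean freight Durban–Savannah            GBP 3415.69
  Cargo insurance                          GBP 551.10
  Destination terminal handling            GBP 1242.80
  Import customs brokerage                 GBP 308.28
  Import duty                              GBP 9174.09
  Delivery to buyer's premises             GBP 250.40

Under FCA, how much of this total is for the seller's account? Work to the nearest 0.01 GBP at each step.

Seller's account: GBP 139718.01

FCA: the seller delivers export-cleared goods to the carrier; the buyer bears costs from that point.
Seller's account: goods 138408.16 + inland to port 1309.85 = 139718.01
Buyer's account: origin terminal 711.48 + freight 3415.69 + insurance 551.10 + destination terminal 1242.80 + brokerage 308.28 + duty 9174.09 + delivery 250.40 = 15653.84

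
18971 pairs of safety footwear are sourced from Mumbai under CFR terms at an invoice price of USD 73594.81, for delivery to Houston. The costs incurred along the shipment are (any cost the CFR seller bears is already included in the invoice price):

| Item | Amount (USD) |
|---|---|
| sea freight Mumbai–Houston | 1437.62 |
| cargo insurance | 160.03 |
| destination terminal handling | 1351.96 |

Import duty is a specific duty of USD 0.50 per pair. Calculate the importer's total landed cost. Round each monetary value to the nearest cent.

CFR: the seller pays costs through ocean freight to the destination port, but not insurance.
Already in the invoice (seller's account under CFR): freight — exclude.
CIF value = CFR price + insurance = 73594.81 + 160.03 = 73754.84
Import duty = 18971 × 0.50 = 9485.50
Buyer bears: insurance 160.03 + destination terminal 1351.96 + duty 9485.50 = 10997.49
Landed cost = invoice 73594.81 + 10997.49 = 84592.30

Total landed cost: USD 84592.30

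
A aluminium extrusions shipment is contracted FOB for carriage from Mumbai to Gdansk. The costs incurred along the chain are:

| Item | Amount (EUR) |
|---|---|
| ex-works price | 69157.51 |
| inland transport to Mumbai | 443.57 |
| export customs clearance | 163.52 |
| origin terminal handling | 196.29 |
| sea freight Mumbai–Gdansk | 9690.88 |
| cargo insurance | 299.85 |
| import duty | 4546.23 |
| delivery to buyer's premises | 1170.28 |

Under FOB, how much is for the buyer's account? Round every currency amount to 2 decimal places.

FOB: the seller bears costs until goods are on board at the origin port; the buyer bears freight, insurance and all costs thereafter.
Seller's account: goods 69157.51 + inland to port 443.57 + export clearance 163.52 + origin terminal 196.29 = 69960.89
Buyer's account: freight 9690.88 + insurance 299.85 + duty 4546.23 + delivery 1170.28 = 15707.24

Buyer's account: EUR 15707.24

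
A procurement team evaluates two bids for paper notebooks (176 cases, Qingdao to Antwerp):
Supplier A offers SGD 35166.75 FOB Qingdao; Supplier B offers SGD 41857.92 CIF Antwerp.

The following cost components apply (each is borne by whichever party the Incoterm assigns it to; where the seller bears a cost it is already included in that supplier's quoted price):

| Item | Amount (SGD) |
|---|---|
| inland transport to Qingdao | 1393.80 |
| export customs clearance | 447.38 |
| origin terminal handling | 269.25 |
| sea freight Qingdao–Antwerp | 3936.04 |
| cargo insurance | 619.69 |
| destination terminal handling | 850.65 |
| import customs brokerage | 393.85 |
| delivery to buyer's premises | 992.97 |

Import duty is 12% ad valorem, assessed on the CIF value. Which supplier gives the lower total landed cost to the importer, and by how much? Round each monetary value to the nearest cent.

Supplier A is cheaper by SGD 2391.69

Supplier A (FOB):
CIF value = FOB price + freight + insurance = 35166.75 + 3936.04 + 619.69 = 39722.48
Import duty = 39722.48 × 12% = 4766.70
Buyer bears (A): 3936.04 + 619.69 + 850.65 + 393.85 + 992.97 = 6793.20
Landed cost (A) = invoice 35166.75 + 6793.20 + duty 4766.70 = 46726.65
Supplier B (CIF):
The CIF price already equals the CIF value: 41857.92
Import duty = 41857.92 × 12% = 5022.95
Buyer bears (B): 850.65 + 393.85 + 992.97 = 2237.47
Landed cost (B) = invoice 41857.92 + 2237.47 + duty 5022.95 = 49118.34
Difference = |46726.65 − 49118.34| = 2391.69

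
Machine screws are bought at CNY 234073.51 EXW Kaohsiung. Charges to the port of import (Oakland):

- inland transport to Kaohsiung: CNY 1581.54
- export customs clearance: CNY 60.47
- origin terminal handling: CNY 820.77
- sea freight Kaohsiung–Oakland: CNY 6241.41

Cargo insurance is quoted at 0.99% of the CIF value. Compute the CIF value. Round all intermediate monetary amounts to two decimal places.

CIF value: CNY 245205.23

Let C be the CIF value. C = EXW price + pre-shipment costs + freight + 0.99% × C
C − 0.99% × C = 234073.51 + 1581.54 + 60.47 + 820.77 + 6241.41
0.9901 × C = 242777.70
C = 242777.70 / 0.9901 = 245205.23
Insurance premium = 0.99% × 245205.23 = 2427.53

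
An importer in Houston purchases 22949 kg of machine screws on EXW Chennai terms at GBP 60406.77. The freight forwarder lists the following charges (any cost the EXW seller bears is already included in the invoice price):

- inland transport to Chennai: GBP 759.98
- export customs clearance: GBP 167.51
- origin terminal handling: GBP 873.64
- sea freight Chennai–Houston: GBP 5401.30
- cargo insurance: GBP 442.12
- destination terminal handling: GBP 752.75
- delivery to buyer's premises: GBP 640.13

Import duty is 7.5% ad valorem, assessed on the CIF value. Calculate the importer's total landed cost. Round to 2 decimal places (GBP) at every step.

Total landed cost: GBP 74548.05

EXW: the seller makes goods available at their premises; the buyer bears all onward costs.
CIF value = EXW price + inland to port + export clearance + origin terminal + freight + insurance = 60406.77 + 759.98 + 167.51 + 873.64 + 5401.30 + 442.12 = 68051.32
Import duty = 68051.32 × 7.5% = 5103.85
Buyer bears: inland to port 759.98 + export clearance 167.51 + origin terminal 873.64 + freight 5401.30 + insurance 442.12 + destination terminal 752.75 + delivery 640.13 + duty 5103.85 = 14141.28
Landed cost = invoice 60406.77 + 14141.28 = 74548.05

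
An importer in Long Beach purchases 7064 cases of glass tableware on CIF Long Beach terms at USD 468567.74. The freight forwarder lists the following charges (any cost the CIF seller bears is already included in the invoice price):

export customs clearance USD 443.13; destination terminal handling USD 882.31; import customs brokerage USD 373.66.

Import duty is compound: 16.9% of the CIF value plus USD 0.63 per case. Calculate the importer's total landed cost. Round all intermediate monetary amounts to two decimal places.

CIF: the seller pays costs through ocean freight and marine insurance to the destination port.
Already in the invoice (seller's account under CIF): export clearance — exclude.
The CIF price already equals the CIF value: 468567.74
Ad valorem component: 468567.74 × 16.9% = 79187.95
Specific component: 7064 × 0.63 = 4450.32
Import duty = 79187.95 + 4450.32 = 83638.27
Buyer bears: destination terminal 882.31 + brokerage 373.66 + duty 83638.27 = 84894.24
Landed cost = invoice 468567.74 + 84894.24 = 553461.98

Total landed cost: USD 553461.98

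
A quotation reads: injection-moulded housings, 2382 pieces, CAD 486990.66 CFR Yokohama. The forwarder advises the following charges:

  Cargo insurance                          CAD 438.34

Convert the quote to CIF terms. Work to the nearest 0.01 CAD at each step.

CIF price: CAD 487429.00

From CFR to CIF, the seller additionally bears: insurance.
CIF price = 486990.66 + 438.34 = 487429.00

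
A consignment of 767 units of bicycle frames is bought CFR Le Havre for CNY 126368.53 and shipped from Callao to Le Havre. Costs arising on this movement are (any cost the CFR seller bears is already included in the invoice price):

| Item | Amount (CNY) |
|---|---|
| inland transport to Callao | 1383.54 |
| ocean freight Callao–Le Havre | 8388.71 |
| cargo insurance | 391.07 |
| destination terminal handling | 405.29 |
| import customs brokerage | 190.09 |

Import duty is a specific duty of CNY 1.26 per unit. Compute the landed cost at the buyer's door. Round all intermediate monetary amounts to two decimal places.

Total landed cost: CNY 128321.40

CFR: the seller pays costs through ocean freight to the destination port, but not insurance.
Already in the invoice (seller's account under CFR): inland to port, freight — exclude.
CIF value = CFR price + insurance = 126368.53 + 391.07 = 126759.60
Import duty = 767 × 1.26 = 966.42
Buyer bears: insurance 391.07 + destination terminal 405.29 + brokerage 190.09 + duty 966.42 = 1952.87
Landed cost = invoice 126368.53 + 1952.87 = 128321.40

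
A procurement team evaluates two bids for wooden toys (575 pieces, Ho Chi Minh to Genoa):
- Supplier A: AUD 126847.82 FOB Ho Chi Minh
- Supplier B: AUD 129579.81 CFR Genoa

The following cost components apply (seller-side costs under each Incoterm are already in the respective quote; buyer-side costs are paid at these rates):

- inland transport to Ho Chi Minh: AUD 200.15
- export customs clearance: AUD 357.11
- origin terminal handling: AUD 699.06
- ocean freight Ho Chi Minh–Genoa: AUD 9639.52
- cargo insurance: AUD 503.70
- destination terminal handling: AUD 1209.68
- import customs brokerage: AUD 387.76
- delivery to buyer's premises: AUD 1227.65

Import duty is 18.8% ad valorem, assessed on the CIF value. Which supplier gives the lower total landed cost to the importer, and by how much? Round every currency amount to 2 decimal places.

Supplier A (FOB):
CIF value = FOB price + freight + insurance = 126847.82 + 9639.52 + 503.70 = 136991.04
Import duty = 136991.04 × 18.8% = 25754.32
Buyer bears (A): 9639.52 + 503.70 + 1209.68 + 387.76 + 1227.65 = 12968.31
Landed cost (A) = invoice 126847.82 + 12968.31 + duty 25754.32 = 165570.45
Supplier B (CFR):
CIF value = CFR price + insurance = 129579.81 + 503.70 = 130083.51
Import duty = 130083.51 × 18.8% = 24455.70
Buyer bears (B): 503.70 + 1209.68 + 387.76 + 1227.65 = 3328.79
Landed cost (B) = invoice 129579.81 + 3328.79 + duty 24455.70 = 157364.30
Difference = |165570.45 − 157364.30| = 8206.15

Supplier B is cheaper by AUD 8206.15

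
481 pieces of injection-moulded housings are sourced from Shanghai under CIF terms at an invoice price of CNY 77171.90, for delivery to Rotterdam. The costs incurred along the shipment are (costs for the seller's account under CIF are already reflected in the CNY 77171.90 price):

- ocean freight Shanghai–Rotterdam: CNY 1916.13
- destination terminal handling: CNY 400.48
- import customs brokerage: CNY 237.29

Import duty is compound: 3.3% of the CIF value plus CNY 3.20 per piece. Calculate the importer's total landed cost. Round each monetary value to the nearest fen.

CIF: the seller pays costs through ocean freight and marine insurance to the destination port.
Already in the invoice (seller's account under CIF): freight — exclude.
The CIF price already equals the CIF value: 77171.90
Ad valorem component: 77171.90 × 3.3% = 2546.67
Specific component: 481 × 3.20 = 1539.20
Import duty = 2546.67 + 1539.20 = 4085.87
Buyer bears: destination terminal 400.48 + brokerage 237.29 + duty 4085.87 = 4723.64
Landed cost = invoice 77171.90 + 4723.64 = 81895.54

Total landed cost: CNY 81895.54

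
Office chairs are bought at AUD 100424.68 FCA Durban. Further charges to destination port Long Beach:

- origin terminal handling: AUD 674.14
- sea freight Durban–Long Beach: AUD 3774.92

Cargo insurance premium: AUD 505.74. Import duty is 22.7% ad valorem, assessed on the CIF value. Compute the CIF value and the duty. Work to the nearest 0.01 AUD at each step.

CIF value: AUD 105379.48; import duty: AUD 23921.14

CIF = FCA price + pre-shipment costs + freight + insurance
CIF = 100424.68 + 674.14 + 3774.92 + 505.74 = 105379.48
Import duty = 105379.48 × 22.7% = 23921.14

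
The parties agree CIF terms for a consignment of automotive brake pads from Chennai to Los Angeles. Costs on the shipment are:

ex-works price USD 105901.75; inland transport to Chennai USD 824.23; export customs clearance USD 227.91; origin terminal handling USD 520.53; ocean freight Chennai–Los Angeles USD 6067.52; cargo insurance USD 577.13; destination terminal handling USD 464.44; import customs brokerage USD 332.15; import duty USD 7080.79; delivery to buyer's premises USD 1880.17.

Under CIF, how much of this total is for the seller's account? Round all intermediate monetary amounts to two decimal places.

CIF: the seller pays costs through ocean freight and marine insurance to the destination port.
Seller's account: goods 105901.75 + inland to port 824.23 + export clearance 227.91 + origin terminal 520.53 + freight 6067.52 + insurance 577.13 = 114119.07
Buyer's account: destination terminal 464.44 + brokerage 332.15 + duty 7080.79 + delivery 1880.17 = 9757.55

Seller's account: USD 114119.07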